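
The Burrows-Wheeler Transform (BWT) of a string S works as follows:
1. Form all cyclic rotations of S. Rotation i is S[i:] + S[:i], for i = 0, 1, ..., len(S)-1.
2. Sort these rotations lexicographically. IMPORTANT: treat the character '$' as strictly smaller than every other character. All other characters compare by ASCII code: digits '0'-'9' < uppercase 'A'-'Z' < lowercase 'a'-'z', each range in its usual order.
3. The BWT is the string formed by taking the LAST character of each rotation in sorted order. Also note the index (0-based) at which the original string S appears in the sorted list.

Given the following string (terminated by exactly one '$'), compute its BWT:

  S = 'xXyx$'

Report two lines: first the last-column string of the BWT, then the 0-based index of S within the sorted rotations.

All 5 rotations (rotation i = S[i:]+S[:i]):
  rot[0] = xXyx$
  rot[1] = Xyx$x
  rot[2] = yx$xX
  rot[3] = x$xXy
  rot[4] = $xXyx
Sorted (with $ < everything):
  sorted[0] = $xXyx  (last char: 'x')
  sorted[1] = Xyx$x  (last char: 'x')
  sorted[2] = x$xXy  (last char: 'y')
  sorted[3] = xXyx$  (last char: '$')
  sorted[4] = yx$xX  (last char: 'X')
Last column: xxy$X
Original string S is at sorted index 3

Answer: xxy$X
3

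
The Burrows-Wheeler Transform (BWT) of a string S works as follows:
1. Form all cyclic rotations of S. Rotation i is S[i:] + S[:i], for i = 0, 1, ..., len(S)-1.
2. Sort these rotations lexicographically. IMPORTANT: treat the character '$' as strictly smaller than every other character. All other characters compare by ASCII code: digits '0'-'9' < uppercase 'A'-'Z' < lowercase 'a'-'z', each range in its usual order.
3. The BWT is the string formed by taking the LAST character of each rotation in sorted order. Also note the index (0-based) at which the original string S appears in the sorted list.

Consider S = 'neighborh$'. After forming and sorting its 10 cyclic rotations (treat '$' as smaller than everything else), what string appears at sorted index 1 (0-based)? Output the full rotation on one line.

All 10 rotations (rotation i = S[i:]+S[:i]):
  rot[0] = neighborh$
  rot[1] = eighborh$n
  rot[2] = ighborh$ne
  rot[3] = ghborh$nei
  rot[4] = hborh$neig
  rot[5] = borh$neigh
  rot[6] = orh$neighb
  rot[7] = rh$neighbo
  rot[8] = h$neighbor
  rot[9] = $neighborh
Sorted (with $ < everything):
  sorted[0] = $neighborh
  sorted[1] = borh$neigh
  sorted[2] = eighborh$n
  sorted[3] = ghborh$nei
  sorted[4] = h$neighbor
  sorted[5] = hborh$neig
  sorted[6] = ighborh$ne
  sorted[7] = neighborh$
  sorted[8] = orh$neighb
  sorted[9] = rh$neighbo
sorted[1] = borh$neigh

Answer: borh$neigh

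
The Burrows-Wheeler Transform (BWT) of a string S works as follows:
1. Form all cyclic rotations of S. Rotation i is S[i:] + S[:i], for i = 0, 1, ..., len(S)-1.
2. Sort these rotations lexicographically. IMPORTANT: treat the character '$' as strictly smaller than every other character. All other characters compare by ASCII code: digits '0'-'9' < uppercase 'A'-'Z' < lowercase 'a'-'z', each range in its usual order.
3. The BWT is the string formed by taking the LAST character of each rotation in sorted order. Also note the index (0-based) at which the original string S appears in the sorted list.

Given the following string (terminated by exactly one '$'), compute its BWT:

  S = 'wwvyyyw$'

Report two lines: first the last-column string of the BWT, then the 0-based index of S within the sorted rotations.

All 8 rotations (rotation i = S[i:]+S[:i]):
  rot[0] = wwvyyyw$
  rot[1] = wvyyyw$w
  rot[2] = vyyyw$ww
  rot[3] = yyyw$wwv
  rot[4] = yyw$wwvy
  rot[5] = yw$wwvyy
  rot[6] = w$wwvyyy
  rot[7] = $wwvyyyw
Sorted (with $ < everything):
  sorted[0] = $wwvyyyw  (last char: 'w')
  sorted[1] = vyyyw$ww  (last char: 'w')
  sorted[2] = w$wwvyyy  (last char: 'y')
  sorted[3] = wvyyyw$w  (last char: 'w')
  sorted[4] = wwvyyyw$  (last char: '$')
  sorted[5] = yw$wwvyy  (last char: 'y')
  sorted[6] = yyw$wwvy  (last char: 'y')
  sorted[7] = yyyw$wwv  (last char: 'v')
Last column: wwyw$yyv
Original string S is at sorted index 4

Answer: wwyw$yyv
4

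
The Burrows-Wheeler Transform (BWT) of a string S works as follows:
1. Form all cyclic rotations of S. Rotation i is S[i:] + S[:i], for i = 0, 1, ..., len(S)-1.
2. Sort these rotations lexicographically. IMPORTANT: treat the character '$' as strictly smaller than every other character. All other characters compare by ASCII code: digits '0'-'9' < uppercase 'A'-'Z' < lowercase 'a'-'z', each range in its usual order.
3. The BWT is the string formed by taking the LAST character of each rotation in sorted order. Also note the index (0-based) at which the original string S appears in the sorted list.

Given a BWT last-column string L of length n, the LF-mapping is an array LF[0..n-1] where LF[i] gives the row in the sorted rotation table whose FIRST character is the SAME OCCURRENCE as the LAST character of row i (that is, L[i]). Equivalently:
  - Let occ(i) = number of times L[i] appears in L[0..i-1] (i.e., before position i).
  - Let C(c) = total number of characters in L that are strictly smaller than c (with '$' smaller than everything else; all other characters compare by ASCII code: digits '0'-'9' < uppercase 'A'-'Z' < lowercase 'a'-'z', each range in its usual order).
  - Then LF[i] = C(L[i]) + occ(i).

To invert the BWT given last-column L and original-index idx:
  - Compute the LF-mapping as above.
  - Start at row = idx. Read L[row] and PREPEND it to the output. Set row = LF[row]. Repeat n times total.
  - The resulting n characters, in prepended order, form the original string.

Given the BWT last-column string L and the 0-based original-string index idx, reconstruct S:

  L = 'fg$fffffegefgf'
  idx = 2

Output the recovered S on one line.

LF mapping: 3 11 0 4 5 6 7 8 1 12 2 9 13 10
Walk LF starting at row 2, prepending L[row]:
  step 1: row=2, L[2]='$', prepend. Next row=LF[2]=0
  step 2: row=0, L[0]='f', prepend. Next row=LF[0]=3
  step 3: row=3, L[3]='f', prepend. Next row=LF[3]=4
  step 4: row=4, L[4]='f', prepend. Next row=LF[4]=5
  step 5: row=5, L[5]='f', prepend. Next row=LF[5]=6
  step 6: row=6, L[6]='f', prepend. Next row=LF[6]=7
  step 7: row=7, L[7]='f', prepend. Next row=LF[7]=8
  step 8: row=8, L[8]='e', prepend. Next row=LF[8]=1
  step 9: row=1, L[1]='g', prepend. Next row=LF[1]=11
  step 10: row=11, L[11]='f', prepend. Next row=LF[11]=9
  step 11: row=9, L[9]='g', prepend. Next row=LF[9]=12
  step 12: row=12, L[12]='g', prepend. Next row=LF[12]=13
  step 13: row=13, L[13]='f', prepend. Next row=LF[13]=10
  step 14: row=10, L[10]='e', prepend. Next row=LF[10]=2
Reversed output: efggfgeffffff$

Answer: efggfgeffffff$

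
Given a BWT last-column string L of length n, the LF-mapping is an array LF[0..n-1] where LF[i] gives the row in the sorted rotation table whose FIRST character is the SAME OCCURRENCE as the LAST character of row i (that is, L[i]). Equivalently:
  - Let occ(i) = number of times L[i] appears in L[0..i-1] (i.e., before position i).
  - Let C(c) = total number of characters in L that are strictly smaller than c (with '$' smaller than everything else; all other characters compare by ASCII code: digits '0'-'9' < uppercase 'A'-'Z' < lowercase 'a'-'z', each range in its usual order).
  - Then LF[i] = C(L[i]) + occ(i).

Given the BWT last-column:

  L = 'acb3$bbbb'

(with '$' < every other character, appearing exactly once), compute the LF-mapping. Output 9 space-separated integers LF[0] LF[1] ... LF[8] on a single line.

Char counts: '$':1, '3':1, 'a':1, 'b':5, 'c':1
C (first-col start): C('$')=0, C('3')=1, C('a')=2, C('b')=3, C('c')=8
L[0]='a': occ=0, LF[0]=C('a')+0=2+0=2
L[1]='c': occ=0, LF[1]=C('c')+0=8+0=8
L[2]='b': occ=0, LF[2]=C('b')+0=3+0=3
L[3]='3': occ=0, LF[3]=C('3')+0=1+0=1
L[4]='$': occ=0, LF[4]=C('$')+0=0+0=0
L[5]='b': occ=1, LF[5]=C('b')+1=3+1=4
L[6]='b': occ=2, LF[6]=C('b')+2=3+2=5
L[7]='b': occ=3, LF[7]=C('b')+3=3+3=6
L[8]='b': occ=4, LF[8]=C('b')+4=3+4=7

Answer: 2 8 3 1 0 4 5 6 7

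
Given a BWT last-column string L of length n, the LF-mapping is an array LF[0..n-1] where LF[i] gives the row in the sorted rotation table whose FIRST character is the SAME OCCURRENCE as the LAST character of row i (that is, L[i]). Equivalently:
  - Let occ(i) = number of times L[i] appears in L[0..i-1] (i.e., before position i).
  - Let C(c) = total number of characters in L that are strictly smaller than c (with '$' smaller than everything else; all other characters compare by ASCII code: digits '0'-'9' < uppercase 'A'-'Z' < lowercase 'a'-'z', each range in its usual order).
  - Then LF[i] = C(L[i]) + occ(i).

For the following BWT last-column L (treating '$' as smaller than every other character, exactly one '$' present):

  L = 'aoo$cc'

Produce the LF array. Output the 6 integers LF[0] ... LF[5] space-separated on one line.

Char counts: '$':1, 'a':1, 'c':2, 'o':2
C (first-col start): C('$')=0, C('a')=1, C('c')=2, C('o')=4
L[0]='a': occ=0, LF[0]=C('a')+0=1+0=1
L[1]='o': occ=0, LF[1]=C('o')+0=4+0=4
L[2]='o': occ=1, LF[2]=C('o')+1=4+1=5
L[3]='$': occ=0, LF[3]=C('$')+0=0+0=0
L[4]='c': occ=0, LF[4]=C('c')+0=2+0=2
L[5]='c': occ=1, LF[5]=C('c')+1=2+1=3

Answer: 1 4 5 0 2 3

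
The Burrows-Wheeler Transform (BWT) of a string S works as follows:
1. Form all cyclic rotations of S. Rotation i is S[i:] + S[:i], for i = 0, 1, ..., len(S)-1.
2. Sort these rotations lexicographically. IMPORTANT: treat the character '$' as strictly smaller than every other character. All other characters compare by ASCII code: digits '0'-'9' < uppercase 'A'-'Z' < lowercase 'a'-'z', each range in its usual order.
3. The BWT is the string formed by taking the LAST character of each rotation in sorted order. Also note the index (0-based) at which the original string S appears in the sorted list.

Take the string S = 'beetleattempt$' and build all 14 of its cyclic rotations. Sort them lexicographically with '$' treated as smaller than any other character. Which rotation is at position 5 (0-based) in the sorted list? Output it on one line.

All 14 rotations (rotation i = S[i:]+S[:i]):
  rot[0] = beetleattempt$
  rot[1] = eetleattempt$b
  rot[2] = etleattempt$be
  rot[3] = tleattempt$bee
  rot[4] = leattempt$beet
  rot[5] = eattempt$beetl
  rot[6] = attempt$beetle
  rot[7] = ttempt$beetlea
  rot[8] = tempt$beetleat
  rot[9] = empt$beetleatt
  rot[10] = mpt$beetleatte
  rot[11] = pt$beetleattem
  rot[12] = t$beetleattemp
  rot[13] = $beetleattempt
Sorted (with $ < everything):
  sorted[0] = $beetleattempt
  sorted[1] = attempt$beetle
  sorted[2] = beetleattempt$
  sorted[3] = eattempt$beetl
  sorted[4] = eetleattempt$b
  sorted[5] = empt$beetleatt
  sorted[6] = etleattempt$be
  sorted[7] = leattempt$beet
  sorted[8] = mpt$beetleatte
  sorted[9] = pt$beetleattem
  sorted[10] = t$beetleattemp
  sorted[11] = tempt$beetleat
  sorted[12] = tleattempt$bee
  sorted[13] = ttempt$beetlea
sorted[5] = empt$beetleatt

Answer: empt$beetleatt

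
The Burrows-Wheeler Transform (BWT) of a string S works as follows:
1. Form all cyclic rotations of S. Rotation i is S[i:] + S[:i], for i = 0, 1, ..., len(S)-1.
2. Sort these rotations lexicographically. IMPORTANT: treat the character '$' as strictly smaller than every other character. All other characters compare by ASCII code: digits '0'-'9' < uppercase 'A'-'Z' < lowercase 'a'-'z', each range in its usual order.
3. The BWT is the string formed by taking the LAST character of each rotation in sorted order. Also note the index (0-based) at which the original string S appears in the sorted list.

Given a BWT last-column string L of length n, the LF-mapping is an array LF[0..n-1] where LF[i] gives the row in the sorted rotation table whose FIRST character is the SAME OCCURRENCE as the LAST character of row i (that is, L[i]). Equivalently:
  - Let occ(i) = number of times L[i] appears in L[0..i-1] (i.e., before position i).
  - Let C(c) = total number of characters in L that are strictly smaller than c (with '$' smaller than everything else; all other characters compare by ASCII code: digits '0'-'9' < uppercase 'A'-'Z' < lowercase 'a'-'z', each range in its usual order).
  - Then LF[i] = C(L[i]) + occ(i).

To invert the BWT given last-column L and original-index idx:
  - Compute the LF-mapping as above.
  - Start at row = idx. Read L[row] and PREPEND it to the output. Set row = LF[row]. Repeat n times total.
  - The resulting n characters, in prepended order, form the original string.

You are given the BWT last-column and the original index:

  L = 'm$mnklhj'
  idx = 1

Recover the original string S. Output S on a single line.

Answer: hmjnklm$

Derivation:
LF mapping: 5 0 6 7 3 4 1 2
Walk LF starting at row 1, prepending L[row]:
  step 1: row=1, L[1]='$', prepend. Next row=LF[1]=0
  step 2: row=0, L[0]='m', prepend. Next row=LF[0]=5
  step 3: row=5, L[5]='l', prepend. Next row=LF[5]=4
  step 4: row=4, L[4]='k', prepend. Next row=LF[4]=3
  step 5: row=3, L[3]='n', prepend. Next row=LF[3]=7
  step 6: row=7, L[7]='j', prepend. Next row=LF[7]=2
  step 7: row=2, L[2]='m', prepend. Next row=LF[2]=6
  step 8: row=6, L[6]='h', prepend. Next row=LF[6]=1
Reversed output: hmjnklm$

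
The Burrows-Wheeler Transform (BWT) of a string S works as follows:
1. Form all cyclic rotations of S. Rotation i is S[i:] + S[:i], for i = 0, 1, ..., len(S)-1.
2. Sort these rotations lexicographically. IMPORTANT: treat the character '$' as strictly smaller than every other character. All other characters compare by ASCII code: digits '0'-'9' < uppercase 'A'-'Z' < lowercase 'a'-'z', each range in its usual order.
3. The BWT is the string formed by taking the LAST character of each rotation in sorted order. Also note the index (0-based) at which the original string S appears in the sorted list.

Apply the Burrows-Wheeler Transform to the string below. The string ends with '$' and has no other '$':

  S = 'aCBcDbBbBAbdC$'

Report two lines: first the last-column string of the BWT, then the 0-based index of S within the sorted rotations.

Answer: CBbbCdac$BDABb
8

Derivation:
All 14 rotations (rotation i = S[i:]+S[:i]):
  rot[0] = aCBcDbBbBAbdC$
  rot[1] = CBcDbBbBAbdC$a
  rot[2] = BcDbBbBAbdC$aC
  rot[3] = cDbBbBAbdC$aCB
  rot[4] = DbBbBAbdC$aCBc
  rot[5] = bBbBAbdC$aCBcD
  rot[6] = BbBAbdC$aCBcDb
  rot[7] = bBAbdC$aCBcDbB
  rot[8] = BAbdC$aCBcDbBb
  rot[9] = AbdC$aCBcDbBbB
  rot[10] = bdC$aCBcDbBbBA
  rot[11] = dC$aCBcDbBbBAb
  rot[12] = C$aCBcDbBbBAbd
  rot[13] = $aCBcDbBbBAbdC
Sorted (with $ < everything):
  sorted[0] = $aCBcDbBbBAbdC  (last char: 'C')
  sorted[1] = AbdC$aCBcDbBbB  (last char: 'B')
  sorted[2] = BAbdC$aCBcDbBb  (last char: 'b')
  sorted[3] = BbBAbdC$aCBcDb  (last char: 'b')
  sorted[4] = BcDbBbBAbdC$aC  (last char: 'C')
  sorted[5] = C$aCBcDbBbBAbd  (last char: 'd')
  sorted[6] = CBcDbBbBAbdC$a  (last char: 'a')
  sorted[7] = DbBbBAbdC$aCBc  (last char: 'c')
  sorted[8] = aCBcDbBbBAbdC$  (last char: '$')
  sorted[9] = bBAbdC$aCBcDbB  (last char: 'B')
  sorted[10] = bBbBAbdC$aCBcD  (last char: 'D')
  sorted[11] = bdC$aCBcDbBbBA  (last char: 'A')
  sorted[12] = cDbBbBAbdC$aCB  (last char: 'B')
  sorted[13] = dC$aCBcDbBbBAb  (last char: 'b')
Last column: CBbbCdac$BDABb
Original string S is at sorted index 8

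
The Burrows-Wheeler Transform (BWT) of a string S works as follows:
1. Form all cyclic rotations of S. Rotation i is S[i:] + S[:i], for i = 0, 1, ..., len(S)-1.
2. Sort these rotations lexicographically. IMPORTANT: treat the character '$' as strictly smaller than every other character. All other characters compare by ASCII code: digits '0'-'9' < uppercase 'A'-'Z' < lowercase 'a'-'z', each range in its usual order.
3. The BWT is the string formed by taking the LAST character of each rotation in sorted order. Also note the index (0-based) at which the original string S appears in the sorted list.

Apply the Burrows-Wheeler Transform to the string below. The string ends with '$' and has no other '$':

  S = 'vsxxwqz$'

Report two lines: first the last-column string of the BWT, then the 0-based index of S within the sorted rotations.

Answer: zwv$xxsq
3

Derivation:
All 8 rotations (rotation i = S[i:]+S[:i]):
  rot[0] = vsxxwqz$
  rot[1] = sxxwqz$v
  rot[2] = xxwqz$vs
  rot[3] = xwqz$vsx
  rot[4] = wqz$vsxx
  rot[5] = qz$vsxxw
  rot[6] = z$vsxxwq
  rot[7] = $vsxxwqz
Sorted (with $ < everything):
  sorted[0] = $vsxxwqz  (last char: 'z')
  sorted[1] = qz$vsxxw  (last char: 'w')
  sorted[2] = sxxwqz$v  (last char: 'v')
  sorted[3] = vsxxwqz$  (last char: '$')
  sorted[4] = wqz$vsxx  (last char: 'x')
  sorted[5] = xwqz$vsx  (last char: 'x')
  sorted[6] = xxwqz$vs  (last char: 's')
  sorted[7] = z$vsxxwq  (last char: 'q')
Last column: zwv$xxsq
Original string S is at sorted index 3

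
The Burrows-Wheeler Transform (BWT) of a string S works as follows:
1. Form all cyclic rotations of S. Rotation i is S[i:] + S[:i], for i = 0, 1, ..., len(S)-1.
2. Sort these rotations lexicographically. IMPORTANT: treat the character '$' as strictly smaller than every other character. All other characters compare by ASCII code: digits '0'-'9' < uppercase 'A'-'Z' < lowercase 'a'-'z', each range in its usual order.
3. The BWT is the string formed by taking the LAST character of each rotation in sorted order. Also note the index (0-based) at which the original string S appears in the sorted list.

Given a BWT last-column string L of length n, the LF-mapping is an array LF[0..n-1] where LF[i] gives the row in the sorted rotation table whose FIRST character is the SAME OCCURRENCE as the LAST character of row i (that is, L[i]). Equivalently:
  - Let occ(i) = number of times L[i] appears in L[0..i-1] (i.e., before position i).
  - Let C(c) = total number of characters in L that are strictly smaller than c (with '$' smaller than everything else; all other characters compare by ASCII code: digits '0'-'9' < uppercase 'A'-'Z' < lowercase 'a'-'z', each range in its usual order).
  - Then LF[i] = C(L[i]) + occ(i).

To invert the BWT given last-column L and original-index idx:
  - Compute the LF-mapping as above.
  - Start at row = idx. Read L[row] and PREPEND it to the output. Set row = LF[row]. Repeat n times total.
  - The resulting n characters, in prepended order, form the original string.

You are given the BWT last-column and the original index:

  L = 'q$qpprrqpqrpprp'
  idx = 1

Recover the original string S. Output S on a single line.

LF mapping: 7 0 8 1 2 11 12 9 3 10 13 4 5 14 6
Walk LF starting at row 1, prepending L[row]:
  step 1: row=1, L[1]='$', prepend. Next row=LF[1]=0
  step 2: row=0, L[0]='q', prepend. Next row=LF[0]=7
  step 3: row=7, L[7]='q', prepend. Next row=LF[7]=9
  step 4: row=9, L[9]='q', prepend. Next row=LF[9]=10
  step 5: row=10, L[10]='r', prepend. Next row=LF[10]=13
  step 6: row=13, L[13]='r', prepend. Next row=LF[13]=14
  step 7: row=14, L[14]='p', prepend. Next row=LF[14]=6
  step 8: row=6, L[6]='r', prepend. Next row=LF[6]=12
  step 9: row=12, L[12]='p', prepend. Next row=LF[12]=5
  step 10: row=5, L[5]='r', prepend. Next row=LF[5]=11
  step 11: row=11, L[11]='p', prepend. Next row=LF[11]=4
  step 12: row=4, L[4]='p', prepend. Next row=LF[4]=2
  step 13: row=2, L[2]='q', prepend. Next row=LF[2]=8
  step 14: row=8, L[8]='p', prepend. Next row=LF[8]=3
  step 15: row=3, L[3]='p', prepend. Next row=LF[3]=1
Reversed output: ppqpprprprrqqq$

Answer: ppqpprprprrqqq$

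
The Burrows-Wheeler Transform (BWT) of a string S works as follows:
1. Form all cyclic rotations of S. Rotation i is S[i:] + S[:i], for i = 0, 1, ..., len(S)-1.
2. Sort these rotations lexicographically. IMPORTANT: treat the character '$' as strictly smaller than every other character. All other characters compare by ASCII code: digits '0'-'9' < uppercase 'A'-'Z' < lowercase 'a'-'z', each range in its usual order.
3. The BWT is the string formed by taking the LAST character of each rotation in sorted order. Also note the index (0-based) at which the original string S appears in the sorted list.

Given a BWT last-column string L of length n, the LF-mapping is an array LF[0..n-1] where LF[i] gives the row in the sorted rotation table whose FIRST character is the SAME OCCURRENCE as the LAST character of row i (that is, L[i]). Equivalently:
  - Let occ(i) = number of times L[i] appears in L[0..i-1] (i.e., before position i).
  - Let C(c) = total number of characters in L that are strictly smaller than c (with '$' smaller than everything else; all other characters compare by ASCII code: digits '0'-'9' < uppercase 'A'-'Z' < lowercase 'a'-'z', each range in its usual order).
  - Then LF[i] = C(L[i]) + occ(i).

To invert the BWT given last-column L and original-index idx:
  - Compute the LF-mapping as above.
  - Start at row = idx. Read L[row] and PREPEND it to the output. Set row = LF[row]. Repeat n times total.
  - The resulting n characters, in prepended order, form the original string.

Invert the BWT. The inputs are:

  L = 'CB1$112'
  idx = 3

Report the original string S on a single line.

Answer: 1B112C$

Derivation:
LF mapping: 6 5 1 0 2 3 4
Walk LF starting at row 3, prepending L[row]:
  step 1: row=3, L[3]='$', prepend. Next row=LF[3]=0
  step 2: row=0, L[0]='C', prepend. Next row=LF[0]=6
  step 3: row=6, L[6]='2', prepend. Next row=LF[6]=4
  step 4: row=4, L[4]='1', prepend. Next row=LF[4]=2
  step 5: row=2, L[2]='1', prepend. Next row=LF[2]=1
  step 6: row=1, L[1]='B', prepend. Next row=LF[1]=5
  step 7: row=5, L[5]='1', prepend. Next row=LF[5]=3
Reversed output: 1B112C$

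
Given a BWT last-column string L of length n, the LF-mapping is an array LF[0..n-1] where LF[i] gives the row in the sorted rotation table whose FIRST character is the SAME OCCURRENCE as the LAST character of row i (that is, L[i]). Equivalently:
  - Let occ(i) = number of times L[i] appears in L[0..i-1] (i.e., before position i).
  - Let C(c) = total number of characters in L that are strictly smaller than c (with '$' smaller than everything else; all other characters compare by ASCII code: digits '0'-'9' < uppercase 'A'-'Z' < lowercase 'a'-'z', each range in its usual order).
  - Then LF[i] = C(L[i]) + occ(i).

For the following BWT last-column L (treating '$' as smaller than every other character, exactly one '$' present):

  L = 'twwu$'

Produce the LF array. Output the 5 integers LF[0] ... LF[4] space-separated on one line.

Answer: 1 3 4 2 0

Derivation:
Char counts: '$':1, 't':1, 'u':1, 'w':2
C (first-col start): C('$')=0, C('t')=1, C('u')=2, C('w')=3
L[0]='t': occ=0, LF[0]=C('t')+0=1+0=1
L[1]='w': occ=0, LF[1]=C('w')+0=3+0=3
L[2]='w': occ=1, LF[2]=C('w')+1=3+1=4
L[3]='u': occ=0, LF[3]=C('u')+0=2+0=2
L[4]='$': occ=0, LF[4]=C('$')+0=0+0=0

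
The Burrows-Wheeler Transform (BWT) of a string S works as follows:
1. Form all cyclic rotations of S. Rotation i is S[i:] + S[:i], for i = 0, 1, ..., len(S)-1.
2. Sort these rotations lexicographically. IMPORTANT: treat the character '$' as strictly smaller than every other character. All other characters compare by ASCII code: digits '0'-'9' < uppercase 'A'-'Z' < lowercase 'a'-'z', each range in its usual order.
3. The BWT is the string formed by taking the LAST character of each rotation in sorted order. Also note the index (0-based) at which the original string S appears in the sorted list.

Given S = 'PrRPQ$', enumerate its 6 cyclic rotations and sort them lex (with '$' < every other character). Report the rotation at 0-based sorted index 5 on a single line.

Answer: rRPQ$P

Derivation:
All 6 rotations (rotation i = S[i:]+S[:i]):
  rot[0] = PrRPQ$
  rot[1] = rRPQ$P
  rot[2] = RPQ$Pr
  rot[3] = PQ$PrR
  rot[4] = Q$PrRP
  rot[5] = $PrRPQ
Sorted (with $ < everything):
  sorted[0] = $PrRPQ
  sorted[1] = PQ$PrR
  sorted[2] = PrRPQ$
  sorted[3] = Q$PrRP
  sorted[4] = RPQ$Pr
  sorted[5] = rRPQ$P
sorted[5] = rRPQ$P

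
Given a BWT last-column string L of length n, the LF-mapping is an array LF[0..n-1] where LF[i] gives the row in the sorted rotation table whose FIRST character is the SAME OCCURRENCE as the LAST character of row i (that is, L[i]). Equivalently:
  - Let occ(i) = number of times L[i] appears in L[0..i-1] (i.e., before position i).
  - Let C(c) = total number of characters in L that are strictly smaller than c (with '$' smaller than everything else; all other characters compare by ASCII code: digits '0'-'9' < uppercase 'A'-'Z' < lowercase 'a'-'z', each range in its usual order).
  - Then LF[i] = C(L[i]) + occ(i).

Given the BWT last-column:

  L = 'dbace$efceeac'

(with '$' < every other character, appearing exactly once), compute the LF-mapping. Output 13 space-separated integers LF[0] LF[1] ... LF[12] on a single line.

Char counts: '$':1, 'a':2, 'b':1, 'c':3, 'd':1, 'e':4, 'f':1
C (first-col start): C('$')=0, C('a')=1, C('b')=3, C('c')=4, C('d')=7, C('e')=8, C('f')=12
L[0]='d': occ=0, LF[0]=C('d')+0=7+0=7
L[1]='b': occ=0, LF[1]=C('b')+0=3+0=3
L[2]='a': occ=0, LF[2]=C('a')+0=1+0=1
L[3]='c': occ=0, LF[3]=C('c')+0=4+0=4
L[4]='e': occ=0, LF[4]=C('e')+0=8+0=8
L[5]='$': occ=0, LF[5]=C('$')+0=0+0=0
L[6]='e': occ=1, LF[6]=C('e')+1=8+1=9
L[7]='f': occ=0, LF[7]=C('f')+0=12+0=12
L[8]='c': occ=1, LF[8]=C('c')+1=4+1=5
L[9]='e': occ=2, LF[9]=C('e')+2=8+2=10
L[10]='e': occ=3, LF[10]=C('e')+3=8+3=11
L[11]='a': occ=1, LF[11]=C('a')+1=1+1=2
L[12]='c': occ=2, LF[12]=C('c')+2=4+2=6

Answer: 7 3 1 4 8 0 9 12 5 10 11 2 6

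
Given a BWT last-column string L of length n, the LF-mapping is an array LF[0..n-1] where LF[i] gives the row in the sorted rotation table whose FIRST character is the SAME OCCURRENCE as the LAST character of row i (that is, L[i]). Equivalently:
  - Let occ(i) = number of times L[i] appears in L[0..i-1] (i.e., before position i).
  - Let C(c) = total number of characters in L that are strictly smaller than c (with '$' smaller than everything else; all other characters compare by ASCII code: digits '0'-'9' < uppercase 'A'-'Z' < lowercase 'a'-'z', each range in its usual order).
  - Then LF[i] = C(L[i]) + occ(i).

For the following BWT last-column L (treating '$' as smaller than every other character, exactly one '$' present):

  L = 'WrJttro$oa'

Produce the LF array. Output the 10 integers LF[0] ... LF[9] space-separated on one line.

Answer: 2 6 1 8 9 7 4 0 5 3

Derivation:
Char counts: '$':1, 'J':1, 'W':1, 'a':1, 'o':2, 'r':2, 't':2
C (first-col start): C('$')=0, C('J')=1, C('W')=2, C('a')=3, C('o')=4, C('r')=6, C('t')=8
L[0]='W': occ=0, LF[0]=C('W')+0=2+0=2
L[1]='r': occ=0, LF[1]=C('r')+0=6+0=6
L[2]='J': occ=0, LF[2]=C('J')+0=1+0=1
L[3]='t': occ=0, LF[3]=C('t')+0=8+0=8
L[4]='t': occ=1, LF[4]=C('t')+1=8+1=9
L[5]='r': occ=1, LF[5]=C('r')+1=6+1=7
L[6]='o': occ=0, LF[6]=C('o')+0=4+0=4
L[7]='$': occ=0, LF[7]=C('$')+0=0+0=0
L[8]='o': occ=1, LF[8]=C('o')+1=4+1=5
L[9]='a': occ=0, LF[9]=C('a')+0=3+0=3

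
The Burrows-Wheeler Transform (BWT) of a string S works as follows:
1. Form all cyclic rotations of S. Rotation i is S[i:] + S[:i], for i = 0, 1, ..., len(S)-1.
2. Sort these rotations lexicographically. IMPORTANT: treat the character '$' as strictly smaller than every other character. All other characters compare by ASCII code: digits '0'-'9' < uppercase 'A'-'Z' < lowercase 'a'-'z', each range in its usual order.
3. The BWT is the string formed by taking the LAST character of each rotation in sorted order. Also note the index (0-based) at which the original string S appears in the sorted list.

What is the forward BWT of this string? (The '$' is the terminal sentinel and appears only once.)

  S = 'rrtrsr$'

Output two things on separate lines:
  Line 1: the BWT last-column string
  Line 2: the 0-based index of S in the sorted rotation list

Answer: rs$trrr
2

Derivation:
All 7 rotations (rotation i = S[i:]+S[:i]):
  rot[0] = rrtrsr$
  rot[1] = rtrsr$r
  rot[2] = trsr$rr
  rot[3] = rsr$rrt
  rot[4] = sr$rrtr
  rot[5] = r$rrtrs
  rot[6] = $rrtrsr
Sorted (with $ < everything):
  sorted[0] = $rrtrsr  (last char: 'r')
  sorted[1] = r$rrtrs  (last char: 's')
  sorted[2] = rrtrsr$  (last char: '$')
  sorted[3] = rsr$rrt  (last char: 't')
  sorted[4] = rtrsr$r  (last char: 'r')
  sorted[5] = sr$rrtr  (last char: 'r')
  sorted[6] = trsr$rr  (last char: 'r')
Last column: rs$trrr
Original string S is at sorted index 2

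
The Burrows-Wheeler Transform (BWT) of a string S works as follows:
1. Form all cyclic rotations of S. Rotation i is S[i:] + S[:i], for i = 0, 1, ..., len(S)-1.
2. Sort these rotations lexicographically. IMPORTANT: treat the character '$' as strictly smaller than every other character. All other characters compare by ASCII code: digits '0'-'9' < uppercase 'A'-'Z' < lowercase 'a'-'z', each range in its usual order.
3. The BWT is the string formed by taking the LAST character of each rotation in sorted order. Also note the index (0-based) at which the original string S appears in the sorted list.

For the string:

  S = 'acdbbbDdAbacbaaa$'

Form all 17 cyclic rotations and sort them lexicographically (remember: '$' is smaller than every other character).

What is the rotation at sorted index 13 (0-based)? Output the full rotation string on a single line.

Answer: cbaaa$acdbbbDdAba

Derivation:
All 17 rotations (rotation i = S[i:]+S[:i]):
  rot[0] = acdbbbDdAbacbaaa$
  rot[1] = cdbbbDdAbacbaaa$a
  rot[2] = dbbbDdAbacbaaa$ac
  rot[3] = bbbDdAbacbaaa$acd
  rot[4] = bbDdAbacbaaa$acdb
  rot[5] = bDdAbacbaaa$acdbb
  rot[6] = DdAbacbaaa$acdbbb
  rot[7] = dAbacbaaa$acdbbbD
  rot[8] = Abacbaaa$acdbbbDd
  rot[9] = bacbaaa$acdbbbDdA
  rot[10] = acbaaa$acdbbbDdAb
  rot[11] = cbaaa$acdbbbDdAba
  rot[12] = baaa$acdbbbDdAbac
  rot[13] = aaa$acdbbbDdAbacb
  rot[14] = aa$acdbbbDdAbacba
  rot[15] = a$acdbbbDdAbacbaa
  rot[16] = $acdbbbDdAbacbaaa
Sorted (with $ < everything):
  sorted[0] = $acdbbbDdAbacbaaa
  sorted[1] = Abacbaaa$acdbbbDd
  sorted[2] = DdAbacbaaa$acdbbb
  sorted[3] = a$acdbbbDdAbacbaa
  sorted[4] = aa$acdbbbDdAbacba
  sorted[5] = aaa$acdbbbDdAbacb
  sorted[6] = acbaaa$acdbbbDdAb
  sorted[7] = acdbbbDdAbacbaaa$
  sorted[8] = bDdAbacbaaa$acdbb
  sorted[9] = baaa$acdbbbDdAbac
  sorted[10] = bacbaaa$acdbbbDdA
  sorted[11] = bbDdAbacbaaa$acdb
  sorted[12] = bbbDdAbacbaaa$acd
  sorted[13] = cbaaa$acdbbbDdAba
  sorted[14] = cdbbbDdAbacbaaa$a
  sorted[15] = dAbacbaaa$acdbbbD
  sorted[16] = dbbbDdAbacbaaa$ac
sorted[13] = cbaaa$acdbbbDdAba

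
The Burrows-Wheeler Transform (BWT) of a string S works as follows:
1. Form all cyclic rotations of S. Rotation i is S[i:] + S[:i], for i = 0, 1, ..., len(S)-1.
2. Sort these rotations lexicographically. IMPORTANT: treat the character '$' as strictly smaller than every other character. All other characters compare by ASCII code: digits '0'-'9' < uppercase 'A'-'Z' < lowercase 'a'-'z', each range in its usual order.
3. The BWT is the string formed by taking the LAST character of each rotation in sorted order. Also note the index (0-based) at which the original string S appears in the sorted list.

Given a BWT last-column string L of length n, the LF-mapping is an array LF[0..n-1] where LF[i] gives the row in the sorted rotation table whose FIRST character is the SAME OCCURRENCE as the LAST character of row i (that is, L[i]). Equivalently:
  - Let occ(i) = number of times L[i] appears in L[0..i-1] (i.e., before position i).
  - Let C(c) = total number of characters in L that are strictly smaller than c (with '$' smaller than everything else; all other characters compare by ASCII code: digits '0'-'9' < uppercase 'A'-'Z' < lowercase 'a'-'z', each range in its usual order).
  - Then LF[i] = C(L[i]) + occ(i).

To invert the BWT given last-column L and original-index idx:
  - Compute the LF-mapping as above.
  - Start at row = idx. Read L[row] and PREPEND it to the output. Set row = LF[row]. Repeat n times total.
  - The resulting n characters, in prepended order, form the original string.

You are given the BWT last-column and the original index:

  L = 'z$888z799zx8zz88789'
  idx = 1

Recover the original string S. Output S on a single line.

Answer: 7898z8887z8z9zx98z$

Derivation:
LF mapping: 14 0 3 4 5 15 1 10 11 16 13 6 17 18 7 8 2 9 12
Walk LF starting at row 1, prepending L[row]:
  step 1: row=1, L[1]='$', prepend. Next row=LF[1]=0
  step 2: row=0, L[0]='z', prepend. Next row=LF[0]=14
  step 3: row=14, L[14]='8', prepend. Next row=LF[14]=7
  step 4: row=7, L[7]='9', prepend. Next row=LF[7]=10
  step 5: row=10, L[10]='x', prepend. Next row=LF[10]=13
  step 6: row=13, L[13]='z', prepend. Next row=LF[13]=18
  step 7: row=18, L[18]='9', prepend. Next row=LF[18]=12
  step 8: row=12, L[12]='z', prepend. Next row=LF[12]=17
  step 9: row=17, L[17]='8', prepend. Next row=LF[17]=9
  step 10: row=9, L[9]='z', prepend. Next row=LF[9]=16
  step 11: row=16, L[16]='7', prepend. Next row=LF[16]=2
  step 12: row=2, L[2]='8', prepend. Next row=LF[2]=3
  step 13: row=3, L[3]='8', prepend. Next row=LF[3]=4
  step 14: row=4, L[4]='8', prepend. Next row=LF[4]=5
  step 15: row=5, L[5]='z', prepend. Next row=LF[5]=15
  step 16: row=15, L[15]='8', prepend. Next row=LF[15]=8
  step 17: row=8, L[8]='9', prepend. Next row=LF[8]=11
  step 18: row=11, L[11]='8', prepend. Next row=LF[11]=6
  step 19: row=6, L[6]='7', prepend. Next row=LF[6]=1
Reversed output: 7898z8887z8z9zx98z$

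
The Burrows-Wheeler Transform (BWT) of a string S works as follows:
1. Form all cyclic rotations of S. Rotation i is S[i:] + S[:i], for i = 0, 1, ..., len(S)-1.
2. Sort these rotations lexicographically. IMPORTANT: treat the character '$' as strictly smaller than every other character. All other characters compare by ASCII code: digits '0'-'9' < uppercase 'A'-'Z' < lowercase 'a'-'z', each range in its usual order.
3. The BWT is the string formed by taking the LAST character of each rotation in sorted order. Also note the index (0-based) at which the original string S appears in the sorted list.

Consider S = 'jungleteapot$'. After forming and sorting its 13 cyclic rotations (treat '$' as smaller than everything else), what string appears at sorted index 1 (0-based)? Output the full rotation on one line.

All 13 rotations (rotation i = S[i:]+S[:i]):
  rot[0] = jungleteapot$
  rot[1] = ungleteapot$j
  rot[2] = ngleteapot$ju
  rot[3] = gleteapot$jun
  rot[4] = leteapot$jung
  rot[5] = eteapot$jungl
  rot[6] = teapot$jungle
  rot[7] = eapot$junglet
  rot[8] = apot$junglete
  rot[9] = pot$jungletea
  rot[10] = ot$jungleteap
  rot[11] = t$jungleteapo
  rot[12] = $jungleteapot
Sorted (with $ < everything):
  sorted[0] = $jungleteapot
  sorted[1] = apot$junglete
  sorted[2] = eapot$junglet
  sorted[3] = eteapot$jungl
  sorted[4] = gleteapot$jun
  sorted[5] = jungleteapot$
  sorted[6] = leteapot$jung
  sorted[7] = ngleteapot$ju
  sorted[8] = ot$jungleteap
  sorted[9] = pot$jungletea
  sorted[10] = t$jungleteapo
  sorted[11] = teapot$jungle
  sorted[12] = ungleteapot$j
sorted[1] = apot$junglete

Answer: apot$junglete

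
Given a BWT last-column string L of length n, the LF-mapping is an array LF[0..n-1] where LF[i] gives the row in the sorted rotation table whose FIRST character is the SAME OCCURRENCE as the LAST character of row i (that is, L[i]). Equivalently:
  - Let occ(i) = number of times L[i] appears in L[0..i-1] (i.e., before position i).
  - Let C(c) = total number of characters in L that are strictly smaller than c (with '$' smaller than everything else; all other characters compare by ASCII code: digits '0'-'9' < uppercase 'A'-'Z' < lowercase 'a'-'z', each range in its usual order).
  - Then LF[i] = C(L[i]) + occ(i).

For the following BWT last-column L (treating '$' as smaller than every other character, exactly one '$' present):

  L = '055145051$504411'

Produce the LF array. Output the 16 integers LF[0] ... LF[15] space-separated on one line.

Char counts: '$':1, '0':3, '1':4, '4':3, '5':5
C (first-col start): C('$')=0, C('0')=1, C('1')=4, C('4')=8, C('5')=11
L[0]='0': occ=0, LF[0]=C('0')+0=1+0=1
L[1]='5': occ=0, LF[1]=C('5')+0=11+0=11
L[2]='5': occ=1, LF[2]=C('5')+1=11+1=12
L[3]='1': occ=0, LF[3]=C('1')+0=4+0=4
L[4]='4': occ=0, LF[4]=C('4')+0=8+0=8
L[5]='5': occ=2, LF[5]=C('5')+2=11+2=13
L[6]='0': occ=1, LF[6]=C('0')+1=1+1=2
L[7]='5': occ=3, LF[7]=C('5')+3=11+3=14
L[8]='1': occ=1, LF[8]=C('1')+1=4+1=5
L[9]='$': occ=0, LF[9]=C('$')+0=0+0=0
L[10]='5': occ=4, LF[10]=C('5')+4=11+4=15
L[11]='0': occ=2, LF[11]=C('0')+2=1+2=3
L[12]='4': occ=1, LF[12]=C('4')+1=8+1=9
L[13]='4': occ=2, LF[13]=C('4')+2=8+2=10
L[14]='1': occ=2, LF[14]=C('1')+2=4+2=6
L[15]='1': occ=3, LF[15]=C('1')+3=4+3=7

Answer: 1 11 12 4 8 13 2 14 5 0 15 3 9 10 6 7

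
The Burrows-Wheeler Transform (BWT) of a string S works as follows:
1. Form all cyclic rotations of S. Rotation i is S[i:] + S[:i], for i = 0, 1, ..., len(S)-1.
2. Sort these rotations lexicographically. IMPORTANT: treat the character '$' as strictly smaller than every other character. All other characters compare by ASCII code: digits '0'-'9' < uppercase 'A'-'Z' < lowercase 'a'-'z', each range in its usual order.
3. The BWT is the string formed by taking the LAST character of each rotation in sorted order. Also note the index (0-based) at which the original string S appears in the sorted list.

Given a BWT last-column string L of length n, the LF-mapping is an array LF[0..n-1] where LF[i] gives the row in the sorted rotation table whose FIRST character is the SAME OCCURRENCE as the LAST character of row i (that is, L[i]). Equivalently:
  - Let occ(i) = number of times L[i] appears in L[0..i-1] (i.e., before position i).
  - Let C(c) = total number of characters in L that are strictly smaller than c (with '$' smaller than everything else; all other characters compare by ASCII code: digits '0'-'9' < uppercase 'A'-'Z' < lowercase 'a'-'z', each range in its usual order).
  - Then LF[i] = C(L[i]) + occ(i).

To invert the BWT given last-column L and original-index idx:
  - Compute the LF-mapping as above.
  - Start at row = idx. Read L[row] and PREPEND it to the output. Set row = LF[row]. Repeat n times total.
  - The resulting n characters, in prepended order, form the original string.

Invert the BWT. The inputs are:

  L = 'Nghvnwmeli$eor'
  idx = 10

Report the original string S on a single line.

LF mapping: 1 4 5 12 9 13 8 2 7 6 0 3 10 11
Walk LF starting at row 10, prepending L[row]:
  step 1: row=10, L[10]='$', prepend. Next row=LF[10]=0
  step 2: row=0, L[0]='N', prepend. Next row=LF[0]=1
  step 3: row=1, L[1]='g', prepend. Next row=LF[1]=4
  step 4: row=4, L[4]='n', prepend. Next row=LF[4]=9
  step 5: row=9, L[9]='i', prepend. Next row=LF[9]=6
  step 6: row=6, L[6]='m', prepend. Next row=LF[6]=8
  step 7: row=8, L[8]='l', prepend. Next row=LF[8]=7
  step 8: row=7, L[7]='e', prepend. Next row=LF[7]=2
  step 9: row=2, L[2]='h', prepend. Next row=LF[2]=5
  step 10: row=5, L[5]='w', prepend. Next row=LF[5]=13
  step 11: row=13, L[13]='r', prepend. Next row=LF[13]=11
  step 12: row=11, L[11]='e', prepend. Next row=LF[11]=3
  step 13: row=3, L[3]='v', prepend. Next row=LF[3]=12
  step 14: row=12, L[12]='o', prepend. Next row=LF[12]=10
Reversed output: overwhelmingN$

Answer: overwhelmingN$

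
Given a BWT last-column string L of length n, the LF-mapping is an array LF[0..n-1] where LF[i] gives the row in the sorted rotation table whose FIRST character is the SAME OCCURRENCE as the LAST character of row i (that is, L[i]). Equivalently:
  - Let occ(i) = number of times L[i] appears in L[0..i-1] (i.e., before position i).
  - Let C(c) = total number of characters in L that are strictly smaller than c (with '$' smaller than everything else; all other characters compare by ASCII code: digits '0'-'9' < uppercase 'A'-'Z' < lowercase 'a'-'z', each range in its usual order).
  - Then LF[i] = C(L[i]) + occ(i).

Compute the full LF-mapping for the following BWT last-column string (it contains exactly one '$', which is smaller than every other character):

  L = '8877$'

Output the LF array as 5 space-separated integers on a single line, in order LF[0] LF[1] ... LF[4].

Char counts: '$':1, '7':2, '8':2
C (first-col start): C('$')=0, C('7')=1, C('8')=3
L[0]='8': occ=0, LF[0]=C('8')+0=3+0=3
L[1]='8': occ=1, LF[1]=C('8')+1=3+1=4
L[2]='7': occ=0, LF[2]=C('7')+0=1+0=1
L[3]='7': occ=1, LF[3]=C('7')+1=1+1=2
L[4]='$': occ=0, LF[4]=C('$')+0=0+0=0

Answer: 3 4 1 2 0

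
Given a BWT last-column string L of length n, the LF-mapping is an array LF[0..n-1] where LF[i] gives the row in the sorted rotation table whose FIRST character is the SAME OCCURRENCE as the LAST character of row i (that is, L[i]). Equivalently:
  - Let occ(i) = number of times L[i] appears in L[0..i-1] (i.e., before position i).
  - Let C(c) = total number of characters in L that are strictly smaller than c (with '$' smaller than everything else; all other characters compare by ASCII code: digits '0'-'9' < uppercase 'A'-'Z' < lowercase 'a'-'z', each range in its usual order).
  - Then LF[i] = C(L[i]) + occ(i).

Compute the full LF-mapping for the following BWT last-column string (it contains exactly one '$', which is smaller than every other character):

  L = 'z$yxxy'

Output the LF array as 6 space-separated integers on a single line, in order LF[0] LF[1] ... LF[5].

Char counts: '$':1, 'x':2, 'y':2, 'z':1
C (first-col start): C('$')=0, C('x')=1, C('y')=3, C('z')=5
L[0]='z': occ=0, LF[0]=C('z')+0=5+0=5
L[1]='$': occ=0, LF[1]=C('$')+0=0+0=0
L[2]='y': occ=0, LF[2]=C('y')+0=3+0=3
L[3]='x': occ=0, LF[3]=C('x')+0=1+0=1
L[4]='x': occ=1, LF[4]=C('x')+1=1+1=2
L[5]='y': occ=1, LF[5]=C('y')+1=3+1=4

Answer: 5 0 3 1 2 4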